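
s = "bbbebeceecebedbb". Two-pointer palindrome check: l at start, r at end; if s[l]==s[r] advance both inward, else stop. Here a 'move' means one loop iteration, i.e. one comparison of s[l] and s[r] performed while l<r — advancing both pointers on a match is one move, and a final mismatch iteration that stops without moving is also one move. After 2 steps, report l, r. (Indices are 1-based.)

l=3, r=14

l=1 r=16: 'b'=='b', l++,r--
l=2 r=15: 'b'=='b', l++,r--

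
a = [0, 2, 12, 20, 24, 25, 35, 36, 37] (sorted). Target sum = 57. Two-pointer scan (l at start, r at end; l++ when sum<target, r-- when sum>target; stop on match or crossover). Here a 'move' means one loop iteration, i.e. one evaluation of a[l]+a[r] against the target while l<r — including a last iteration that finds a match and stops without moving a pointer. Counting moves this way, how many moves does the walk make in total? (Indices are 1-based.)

4 moves

l=1 r=9: 0+37=37 <57, l++
l=2 r=9: 2+37=39 <57, l++
l=3 r=9: 12+37=49 <57, l++
l=4 r=9: 20+37=57, found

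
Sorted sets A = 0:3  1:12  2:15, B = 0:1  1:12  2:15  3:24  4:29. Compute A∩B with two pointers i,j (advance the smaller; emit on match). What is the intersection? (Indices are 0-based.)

intersection = [12, 15]

i=0 j=0: 3>1, j++
i=0 j=1: 3<12, i++
i=1 j=1: 12==12 emit, i++,j++
i=2 j=2: 15==15 emit, i++,j++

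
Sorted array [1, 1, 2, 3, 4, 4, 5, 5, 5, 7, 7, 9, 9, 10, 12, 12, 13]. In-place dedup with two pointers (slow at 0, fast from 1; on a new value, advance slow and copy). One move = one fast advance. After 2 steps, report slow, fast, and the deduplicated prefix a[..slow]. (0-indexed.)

slow=1, fast=3, prefix=[1, 2]

slow=0 fast=1: a[fast]=1=a[slow] dup, fast++
slow=0 fast=2: a[fast]=2≠a[slow]=1 write a[1]=2, slow++,fast++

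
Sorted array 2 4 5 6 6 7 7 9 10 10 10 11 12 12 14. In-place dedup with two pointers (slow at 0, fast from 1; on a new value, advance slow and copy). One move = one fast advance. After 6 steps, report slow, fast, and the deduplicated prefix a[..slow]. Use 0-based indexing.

(s=0,f=1) a[fast]=4≠a[slow]=2 write a[1]=4 → slow++,fast++
(s=1,f=2) a[fast]=5≠a[slow]=4 write a[2]=5 → slow++,fast++
(s=2,f=3) a[fast]=6≠a[slow]=5 write a[3]=6 → slow++,fast++
(s=3,f=4) a[fast]=6=a[slow] dup → fast++
(s=3,f=5) a[fast]=7≠a[slow]=6 write a[4]=7 → slow++,fast++
(s=4,f=6) a[fast]=7=a[slow] dup → fast++

slow=4, fast=7, prefix=[2, 4, 5, 6, 7]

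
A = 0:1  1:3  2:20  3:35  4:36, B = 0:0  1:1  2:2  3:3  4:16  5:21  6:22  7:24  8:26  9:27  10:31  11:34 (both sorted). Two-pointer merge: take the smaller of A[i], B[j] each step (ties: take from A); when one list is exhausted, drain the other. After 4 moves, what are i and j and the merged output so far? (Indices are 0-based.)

i=0 j=0: A[i]=1>B[j]=0 take 0, j++
i=0 j=1: A[i]=1<=B[j]=1 take 1, i++
i=1 j=1: A[i]=3>B[j]=1 take 1, j++
i=1 j=2: A[i]=3>B[j]=2 take 2, j++

i=1, j=3, merged so far=[0, 1, 1, 2]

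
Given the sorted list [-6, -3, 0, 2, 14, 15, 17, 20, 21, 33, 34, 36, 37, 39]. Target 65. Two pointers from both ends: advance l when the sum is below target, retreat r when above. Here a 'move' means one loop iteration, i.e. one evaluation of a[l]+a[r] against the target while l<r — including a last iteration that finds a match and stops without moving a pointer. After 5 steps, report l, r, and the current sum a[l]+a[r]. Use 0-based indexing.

l=5, r=13, sum=54

l=0 r=13: -6+39=33 <65, l++
l=1 r=13: -3+39=36 <65, l++
l=2 r=13: 0+39=39 <65, l++
l=3 r=13: 2+39=41 <65, l++
l=4 r=13: 14+39=53 <65, l++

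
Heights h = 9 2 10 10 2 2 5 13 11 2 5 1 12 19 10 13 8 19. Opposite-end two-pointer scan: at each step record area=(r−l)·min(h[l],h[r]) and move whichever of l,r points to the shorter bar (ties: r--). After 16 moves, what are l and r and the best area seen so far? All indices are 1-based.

l=1 r=18: min(9,19)*17=153 best=153 *, l++
l=2 r=18: min(2,19)*16=32 best=153, l++
l=3 r=18: min(10,19)*15=150 best=153, l++
l=4 r=18: min(10,19)*14=140 best=153, l++
l=5 r=18: min(2,19)*13=26 best=153, l++
l=6 r=18: min(2,19)*12=24 best=153, l++
l=7 r=18: min(5,19)*11=55 best=153, l++
l=8 r=18: min(13,19)*10=130 best=153, l++
l=9 r=18: min(11,19)*9=99 best=153, l++
l=10 r=18: min(2,19)*8=16 best=153, l++
l=11 r=18: min(5,19)*7=35 best=153, l++
l=12 r=18: min(1,19)*6=6 best=153, l++
l=13 r=18: min(12,19)*5=60 best=153, l++
l=14 r=18: min(19,19)*4=76 best=153, r--
l=14 r=17: min(19,8)*3=24 best=153, r--
l=14 r=16: min(19,13)*2=26 best=153, r--

l=14, r=15, best area=153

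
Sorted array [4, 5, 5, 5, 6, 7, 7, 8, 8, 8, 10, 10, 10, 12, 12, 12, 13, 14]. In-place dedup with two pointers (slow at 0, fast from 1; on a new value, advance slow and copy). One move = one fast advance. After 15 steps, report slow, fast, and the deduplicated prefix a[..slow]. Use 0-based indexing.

slow=0 fast=1: a[fast]=5≠a[slow]=4 write a[1]=5, slow++,fast++
slow=1 fast=2: a[fast]=5=a[slow] dup, fast++
slow=1 fast=3: a[fast]=5=a[slow] dup, fast++
slow=1 fast=4: a[fast]=6≠a[slow]=5 write a[2]=6, slow++,fast++
slow=2 fast=5: a[fast]=7≠a[slow]=6 write a[3]=7, slow++,fast++
slow=3 fast=6: a[fast]=7=a[slow] dup, fast++
slow=3 fast=7: a[fast]=8≠a[slow]=7 write a[4]=8, slow++,fast++
slow=4 fast=8: a[fast]=8=a[slow] dup, fast++
slow=4 fast=9: a[fast]=8=a[slow] dup, fast++
slow=4 fast=10: a[fast]=10≠a[slow]=8 write a[5]=10, slow++,fast++
slow=5 fast=11: a[fast]=10=a[slow] dup, fast++
slow=5 fast=12: a[fast]=10=a[slow] dup, fast++
slow=5 fast=13: a[fast]=12≠a[slow]=10 write a[6]=12, slow++,fast++
slow=6 fast=14: a[fast]=12=a[slow] dup, fast++
slow=6 fast=15: a[fast]=12=a[slow] dup, fast++

slow=6, fast=16, prefix=[4, 5, 6, 7, 8, 10, 12]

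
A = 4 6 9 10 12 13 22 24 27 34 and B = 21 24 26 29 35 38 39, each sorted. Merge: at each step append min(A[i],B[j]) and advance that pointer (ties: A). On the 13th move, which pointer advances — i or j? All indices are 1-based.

j

i=1 j=1: A[i]=4<=B[j]=21 take 4, i++
i=2 j=1: A[i]=6<=B[j]=21 take 6, i++
i=3 j=1: A[i]=9<=B[j]=21 take 9, i++
i=4 j=1: A[i]=10<=B[j]=21 take 10, i++
i=5 j=1: A[i]=12<=B[j]=21 take 12, i++
i=6 j=1: A[i]=13<=B[j]=21 take 13, i++
i=7 j=1: A[i]=22>B[j]=21 take 21, j++
i=7 j=2: A[i]=22<=B[j]=24 take 22, i++
i=8 j=2: A[i]=24<=B[j]=24 take 24, i++
i=9 j=2: A[i]=27>B[j]=24 take 24, j++
i=9 j=3: A[i]=27>B[j]=26 take 26, j++
i=9 j=4: A[i]=27<=B[j]=29 take 27, i++
i=10 j=4: A[i]=34>B[j]=29 take 29, j++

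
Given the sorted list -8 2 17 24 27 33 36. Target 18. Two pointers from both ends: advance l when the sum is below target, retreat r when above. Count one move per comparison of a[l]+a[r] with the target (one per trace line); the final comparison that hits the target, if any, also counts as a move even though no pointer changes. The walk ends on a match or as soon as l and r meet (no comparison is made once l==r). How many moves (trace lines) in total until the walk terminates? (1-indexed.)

[1,7] -8+36=28 >18 → r--
[1,6] -8+33=25 >18 → r--
[1,5] -8+27=19 >18 → r--
[1,4] -8+24=16 <18 → l++
[2,4] 2+24=26 >18 → r--
[2,3] 2+17=19 >18 → r--

6 moves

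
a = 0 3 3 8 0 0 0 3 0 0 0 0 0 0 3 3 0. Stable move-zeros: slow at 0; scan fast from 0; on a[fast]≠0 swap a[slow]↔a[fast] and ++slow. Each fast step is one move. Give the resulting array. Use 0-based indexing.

[3, 3, 8, 3, 3, 3, 0, 0, 0, 0, 0, 0, 0, 0, 0, 0, 0]

slow=0 fast=0: a[fast]=0, fast++
slow=0 fast=1: a[fast]=3≠0 swap→a[0]=3, slow++,fast++
slow=1 fast=2: a[fast]=3≠0 swap→a[1]=3, slow++,fast++
slow=2 fast=3: a[fast]=8≠0 swap→a[2]=8, slow++,fast++
slow=3 fast=4: a[fast]=0, fast++
slow=3 fast=5: a[fast]=0, fast++
slow=3 fast=6: a[fast]=0, fast++
slow=3 fast=7: a[fast]=3≠0 swap→a[3]=3, slow++,fast++
slow=4 fast=8: a[fast]=0, fast++
slow=4 fast=9: a[fast]=0, fast++
slow=4 fast=10: a[fast]=0, fast++
slow=4 fast=11: a[fast]=0, fast++
slow=4 fast=12: a[fast]=0, fast++
slow=4 fast=13: a[fast]=0, fast++
slow=4 fast=14: a[fast]=3≠0 swap→a[4]=3, slow++,fast++
slow=5 fast=15: a[fast]=3≠0 swap→a[5]=3, slow++,fast++
slow=6 fast=16: a[fast]=0, fast++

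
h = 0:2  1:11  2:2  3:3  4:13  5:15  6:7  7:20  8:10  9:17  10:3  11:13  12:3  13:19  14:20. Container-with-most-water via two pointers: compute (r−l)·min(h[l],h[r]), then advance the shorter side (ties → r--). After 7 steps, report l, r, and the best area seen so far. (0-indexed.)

l=7, r=14, best area=143

l=0 r=14: min(2,20)*14=28 best=28 *, l++
l=1 r=14: min(11,20)*13=143 best=143 *, l++
l=2 r=14: min(2,20)*12=24 best=143, l++
l=3 r=14: min(3,20)*11=33 best=143, l++
l=4 r=14: min(13,20)*10=130 best=143, l++
l=5 r=14: min(15,20)*9=135 best=143, l++
l=6 r=14: min(7,20)*8=56 best=143, l++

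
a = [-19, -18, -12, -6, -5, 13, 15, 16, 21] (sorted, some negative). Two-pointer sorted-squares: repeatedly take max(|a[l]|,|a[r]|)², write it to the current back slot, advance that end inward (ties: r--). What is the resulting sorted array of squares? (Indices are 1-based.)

[25, 36, 144, 169, 225, 256, 324, 361, 441]

l=1 r=9: |-19|<=|21| out[9]=441, r--
l=1 r=8: |-19|>|16| out[8]=361, l++
l=2 r=8: |-18|>|16| out[7]=324, l++
l=3 r=8: |-12|<=|16| out[6]=256, r--
l=3 r=7: |-12|<=|15| out[5]=225, r--
l=3 r=6: |-12|<=|13| out[4]=169, r--
l=3 r=5: |-12|>|-5| out[3]=144, l++
l=4 r=5: |-6|>|-5| out[2]=36, l++
l=5 r=5: |-5|<=|-5| out[1]=25, r--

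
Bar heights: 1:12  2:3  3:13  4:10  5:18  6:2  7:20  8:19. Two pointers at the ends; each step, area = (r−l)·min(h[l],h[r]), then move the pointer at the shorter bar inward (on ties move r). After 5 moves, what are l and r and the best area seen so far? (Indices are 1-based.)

[1,8] min(12,19)*7=84 best=84 * → l++
[2,8] min(3,19)*6=18 best=84 → l++
[3,8] min(13,19)*5=65 best=84 → l++
[4,8] min(10,19)*4=40 best=84 → l++
[5,8] min(18,19)*3=54 best=84 → l++

l=6, r=8, best area=84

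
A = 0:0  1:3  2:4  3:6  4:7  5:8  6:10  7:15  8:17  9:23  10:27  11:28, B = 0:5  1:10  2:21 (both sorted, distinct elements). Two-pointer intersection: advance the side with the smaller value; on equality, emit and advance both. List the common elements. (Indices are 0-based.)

i=0 j=0: 0<5, i++
i=1 j=0: 3<5, i++
i=2 j=0: 4<5, i++
i=3 j=0: 6>5, j++
i=3 j=1: 6<10, i++
i=4 j=1: 7<10, i++
i=5 j=1: 8<10, i++
i=6 j=1: 10==10 emit, i++,j++
i=7 j=2: 15<21, i++
i=8 j=2: 17<21, i++
i=9 j=2: 23>21, j++

intersection = [10]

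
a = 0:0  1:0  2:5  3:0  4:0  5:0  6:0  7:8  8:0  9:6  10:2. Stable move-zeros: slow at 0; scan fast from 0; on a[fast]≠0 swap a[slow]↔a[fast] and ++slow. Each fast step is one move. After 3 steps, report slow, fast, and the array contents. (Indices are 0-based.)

(s=0,f=0) a[fast]=0 → fast++
(s=0,f=1) a[fast]=0 → fast++
(s=0,f=2) a[fast]=5≠0 swap→a[0]=5 → slow++,fast++

slow=1, fast=3, a=[5, 0, 0, 0, 0, 0, 0, 8, 0, 6, 2]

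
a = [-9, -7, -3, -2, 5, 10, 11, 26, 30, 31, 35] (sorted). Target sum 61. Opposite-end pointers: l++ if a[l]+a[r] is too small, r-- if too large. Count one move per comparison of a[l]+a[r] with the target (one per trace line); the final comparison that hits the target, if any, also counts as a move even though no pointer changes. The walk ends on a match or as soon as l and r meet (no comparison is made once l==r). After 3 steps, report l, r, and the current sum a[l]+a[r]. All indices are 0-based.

[0,10] -9+35=26 <61 → l++
[1,10] -7+35=28 <61 → l++
[2,10] -3+35=32 <61 → l++

l=3, r=10, sum=33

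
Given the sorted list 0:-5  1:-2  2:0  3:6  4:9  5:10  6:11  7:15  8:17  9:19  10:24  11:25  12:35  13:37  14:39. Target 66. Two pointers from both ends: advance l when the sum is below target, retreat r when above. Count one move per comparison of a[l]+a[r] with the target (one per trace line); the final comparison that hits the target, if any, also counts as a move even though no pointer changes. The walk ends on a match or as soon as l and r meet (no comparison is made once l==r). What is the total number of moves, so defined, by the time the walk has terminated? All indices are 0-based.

l=0 r=14: -5+39=34 <66, l++
l=1 r=14: -2+39=37 <66, l++
l=2 r=14: 0+39=39 <66, l++
l=3 r=14: 6+39=45 <66, l++
l=4 r=14: 9+39=48 <66, l++
l=5 r=14: 10+39=49 <66, l++
l=6 r=14: 11+39=50 <66, l++
l=7 r=14: 15+39=54 <66, l++
l=8 r=14: 17+39=56 <66, l++
l=9 r=14: 19+39=58 <66, l++
l=10 r=14: 24+39=63 <66, l++
l=11 r=14: 25+39=64 <66, l++
l=12 r=14: 35+39=74 >66, r--
l=12 r=13: 35+37=72 >66, r--

14 moves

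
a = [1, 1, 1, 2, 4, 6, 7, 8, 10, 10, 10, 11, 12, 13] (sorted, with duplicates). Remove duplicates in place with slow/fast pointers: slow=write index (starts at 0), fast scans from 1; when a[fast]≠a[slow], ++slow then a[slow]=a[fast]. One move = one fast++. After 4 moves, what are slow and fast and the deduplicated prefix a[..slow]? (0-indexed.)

(s=0,f=1) a[fast]=1=a[slow] dup → fast++
(s=0,f=2) a[fast]=1=a[slow] dup → fast++
(s=0,f=3) a[fast]=2≠a[slow]=1 write a[1]=2 → slow++,fast++
(s=1,f=4) a[fast]=4≠a[slow]=2 write a[2]=4 → slow++,fast++

slow=2, fast=5, prefix=[1, 2, 4]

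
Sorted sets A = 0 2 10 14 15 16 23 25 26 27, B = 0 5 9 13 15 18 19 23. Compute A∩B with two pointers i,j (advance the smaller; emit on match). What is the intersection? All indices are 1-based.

intersection = [0, 15, 23]

[i=1,j=1] 0==0 emit → i++,j++
[i=2,j=2] 2<5 → i++
[i=3,j=2] 10>5 → j++
[i=3,j=3] 10>9 → j++
[i=3,j=4] 10<13 → i++
[i=4,j=4] 14>13 → j++
[i=4,j=5] 14<15 → i++
[i=5,j=5] 15==15 emit → i++,j++
[i=6,j=6] 16<18 → i++
[i=7,j=6] 23>18 → j++
[i=7,j=7] 23>19 → j++
[i=7,j=8] 23==23 emit → i++,j++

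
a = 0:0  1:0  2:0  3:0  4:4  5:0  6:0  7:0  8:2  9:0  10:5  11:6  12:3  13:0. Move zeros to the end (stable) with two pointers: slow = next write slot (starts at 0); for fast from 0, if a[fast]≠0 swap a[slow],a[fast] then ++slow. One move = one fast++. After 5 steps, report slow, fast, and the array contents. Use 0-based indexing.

slow=0 fast=0: a[fast]=0, fast++
slow=0 fast=1: a[fast]=0, fast++
slow=0 fast=2: a[fast]=0, fast++
slow=0 fast=3: a[fast]=0, fast++
slow=0 fast=4: a[fast]=4≠0 swap→a[0]=4, slow++,fast++

slow=1, fast=5, a=[4, 0, 0, 0, 0, 0, 0, 0, 2, 0, 5, 6, 3, 0]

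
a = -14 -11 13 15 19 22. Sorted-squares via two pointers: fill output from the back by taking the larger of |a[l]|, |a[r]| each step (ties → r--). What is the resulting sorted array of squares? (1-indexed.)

[121, 169, 196, 225, 361, 484]

l=1 r=6: |-14|<=|22| out[6]=484, r--
l=1 r=5: |-14|<=|19| out[5]=361, r--
l=1 r=4: |-14|<=|15| out[4]=225, r--
l=1 r=3: |-14|>|13| out[3]=196, l++
l=2 r=3: |-11|<=|13| out[2]=169, r--
l=2 r=2: |-11|<=|-11| out[1]=121, r--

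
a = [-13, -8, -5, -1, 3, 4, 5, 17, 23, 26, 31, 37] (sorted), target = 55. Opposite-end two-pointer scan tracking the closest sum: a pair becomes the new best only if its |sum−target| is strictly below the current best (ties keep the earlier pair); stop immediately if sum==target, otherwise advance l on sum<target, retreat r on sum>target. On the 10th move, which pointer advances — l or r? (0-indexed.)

l

l=0 r=11: -13+37=24 d=31 *, l++
l=1 r=11: -8+37=29 d=26 *, l++
l=2 r=11: -5+37=32 d=23 *, l++
l=3 r=11: -1+37=36 d=19 *, l++
l=4 r=11: 3+37=40 d=15 *, l++
l=5 r=11: 4+37=41 d=14 *, l++
l=6 r=11: 5+37=42 d=13 *, l++
l=7 r=11: 17+37=54 d=1 *, l++
l=8 r=11: 23+37=60 d=5, r--
l=8 r=10: 23+31=54 d=1, l++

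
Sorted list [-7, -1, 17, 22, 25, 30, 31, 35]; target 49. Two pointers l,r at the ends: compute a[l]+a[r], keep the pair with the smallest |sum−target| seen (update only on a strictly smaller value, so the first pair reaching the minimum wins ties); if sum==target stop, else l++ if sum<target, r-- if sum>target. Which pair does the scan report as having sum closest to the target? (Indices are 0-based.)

pair (17, 31) with sum 48 (|Δ|=1)

[0,7] -7+35=28 d=21 * → l++
[1,7] -1+35=34 d=15 * → l++
[2,7] 17+35=52 d=3 * → r--
[2,6] 17+31=48 d=1 * → l++
[3,6] 22+31=53 d=4 → r--
[3,5] 22+30=52 d=3 → r--
[3,4] 22+25=47 d=2 → l++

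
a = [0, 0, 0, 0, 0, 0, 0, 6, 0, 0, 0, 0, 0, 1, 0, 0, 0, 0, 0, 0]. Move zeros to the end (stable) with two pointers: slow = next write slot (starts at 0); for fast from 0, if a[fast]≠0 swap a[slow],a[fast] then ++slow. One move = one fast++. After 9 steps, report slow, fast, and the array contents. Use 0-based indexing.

slow=1, fast=9, a=[6, 0, 0, 0, 0, 0, 0, 0, 0, 0, 0, 0, 0, 1, 0, 0, 0, 0, 0, 0]

(s=0,f=0) a[fast]=0 → fast++
(s=0,f=1) a[fast]=0 → fast++
(s=0,f=2) a[fast]=0 → fast++
(s=0,f=3) a[fast]=0 → fast++
(s=0,f=4) a[fast]=0 → fast++
(s=0,f=5) a[fast]=0 → fast++
(s=0,f=6) a[fast]=0 → fast++
(s=0,f=7) a[fast]=6≠0 swap→a[0]=6 → slow++,fast++
(s=1,f=8) a[fast]=0 → fast++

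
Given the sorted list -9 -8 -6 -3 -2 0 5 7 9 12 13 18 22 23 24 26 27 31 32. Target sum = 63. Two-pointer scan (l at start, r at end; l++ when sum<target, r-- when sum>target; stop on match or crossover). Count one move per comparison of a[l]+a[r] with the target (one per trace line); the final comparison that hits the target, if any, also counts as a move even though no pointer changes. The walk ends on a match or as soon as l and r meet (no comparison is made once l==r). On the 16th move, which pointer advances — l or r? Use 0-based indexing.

l=0 r=18: -9+32=23 <63, l++
l=1 r=18: -8+32=24 <63, l++
l=2 r=18: -6+32=26 <63, l++
l=3 r=18: -3+32=29 <63, l++
l=4 r=18: -2+32=30 <63, l++
l=5 r=18: 0+32=32 <63, l++
l=6 r=18: 5+32=37 <63, l++
l=7 r=18: 7+32=39 <63, l++
l=8 r=18: 9+32=41 <63, l++
l=9 r=18: 12+32=44 <63, l++
l=10 r=18: 13+32=45 <63, l++
l=11 r=18: 18+32=50 <63, l++
l=12 r=18: 22+32=54 <63, l++
l=13 r=18: 23+32=55 <63, l++
l=14 r=18: 24+32=56 <63, l++
l=15 r=18: 26+32=58 <63, l++

l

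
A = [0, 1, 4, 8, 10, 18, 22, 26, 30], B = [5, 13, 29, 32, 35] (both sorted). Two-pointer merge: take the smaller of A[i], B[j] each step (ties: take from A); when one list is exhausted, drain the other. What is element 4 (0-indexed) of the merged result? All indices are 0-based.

merged[4] = 8

[i=0,j=0] A[i]=0<=B[j]=5 take 0 → i++
[i=1,j=0] A[i]=1<=B[j]=5 take 1 → i++
[i=2,j=0] A[i]=4<=B[j]=5 take 4 → i++
[i=3,j=0] A[i]=8>B[j]=5 take 5 → j++
[i=3,j=1] A[i]=8<=B[j]=13 take 8 → i++
[i=4,j=1] A[i]=10<=B[j]=13 take 10 → i++
[i=5,j=1] A[i]=18>B[j]=13 take 13 → j++
[i=5,j=2] A[i]=18<=B[j]=29 take 18 → i++
[i=6,j=2] A[i]=22<=B[j]=29 take 22 → i++
[i=7,j=2] A[i]=26<=B[j]=29 take 26 → i++
[i=8,j=2] A[i]=30>B[j]=29 take 29 → j++
[i=8,j=3] A[i]=30<=B[j]=32 take 30 → i++
[i=9,j=3] A done, take B[j]=32 → j++
[i=9,j=4] A done, take B[j]=35 → j++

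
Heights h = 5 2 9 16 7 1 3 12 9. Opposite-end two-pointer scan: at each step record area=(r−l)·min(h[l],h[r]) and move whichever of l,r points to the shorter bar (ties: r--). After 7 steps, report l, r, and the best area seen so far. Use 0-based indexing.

l=3, r=4, best area=54

l=0 r=8: min(5,9)*8=40 best=40 *, l++
l=1 r=8: min(2,9)*7=14 best=40, l++
l=2 r=8: min(9,9)*6=54 best=54 *, r--
l=2 r=7: min(9,12)*5=45 best=54, l++
l=3 r=7: min(16,12)*4=48 best=54, r--
l=3 r=6: min(16,3)*3=9 best=54, r--
l=3 r=5: min(16,1)*2=2 best=54, r--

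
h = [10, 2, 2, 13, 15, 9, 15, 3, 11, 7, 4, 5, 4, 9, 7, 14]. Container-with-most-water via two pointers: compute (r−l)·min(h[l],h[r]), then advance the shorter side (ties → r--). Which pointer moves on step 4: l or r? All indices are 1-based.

l

[1,16] min(10,14)*15=150 best=150 * → l++
[2,16] min(2,14)*14=28 best=150 → l++
[3,16] min(2,14)*13=26 best=150 → l++
[4,16] min(13,14)*12=156 best=156 * → l++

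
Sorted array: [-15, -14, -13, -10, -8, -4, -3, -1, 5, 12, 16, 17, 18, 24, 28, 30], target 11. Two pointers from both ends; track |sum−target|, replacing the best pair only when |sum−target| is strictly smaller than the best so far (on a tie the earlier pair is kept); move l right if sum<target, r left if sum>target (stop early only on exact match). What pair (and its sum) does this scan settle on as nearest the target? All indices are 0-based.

l=0 r=15: -15+30=15 d=4 *, r--
l=0 r=14: -15+28=13 d=2 *, r--
l=0 r=13: -15+24=9 d=2, l++
l=1 r=13: -14+24=10 d=1 *, l++
l=2 r=13: -13+24=11 d=0 *, stop

pair (-13, 24) with sum 11 (|Δ|=0)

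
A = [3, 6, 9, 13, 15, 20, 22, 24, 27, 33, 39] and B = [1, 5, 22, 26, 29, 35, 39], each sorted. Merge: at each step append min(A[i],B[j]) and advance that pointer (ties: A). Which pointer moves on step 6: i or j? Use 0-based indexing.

i

[i=0,j=0] A[i]=3>B[j]=1 take 1 → j++
[i=0,j=1] A[i]=3<=B[j]=5 take 3 → i++
[i=1,j=1] A[i]=6>B[j]=5 take 5 → j++
[i=1,j=2] A[i]=6<=B[j]=22 take 6 → i++
[i=2,j=2] A[i]=9<=B[j]=22 take 9 → i++
[i=3,j=2] A[i]=13<=B[j]=22 take 13 → i++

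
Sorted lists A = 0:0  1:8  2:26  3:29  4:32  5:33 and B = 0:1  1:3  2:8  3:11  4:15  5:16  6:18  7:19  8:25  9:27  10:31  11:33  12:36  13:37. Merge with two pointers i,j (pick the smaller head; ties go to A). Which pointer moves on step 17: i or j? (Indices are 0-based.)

i

[i=0,j=0] A[i]=0<=B[j]=1 take 0 → i++
[i=1,j=0] A[i]=8>B[j]=1 take 1 → j++
[i=1,j=1] A[i]=8>B[j]=3 take 3 → j++
[i=1,j=2] A[i]=8<=B[j]=8 take 8 → i++
[i=2,j=2] A[i]=26>B[j]=8 take 8 → j++
[i=2,j=3] A[i]=26>B[j]=11 take 11 → j++
[i=2,j=4] A[i]=26>B[j]=15 take 15 → j++
[i=2,j=5] A[i]=26>B[j]=16 take 16 → j++
[i=2,j=6] A[i]=26>B[j]=18 take 18 → j++
[i=2,j=7] A[i]=26>B[j]=19 take 19 → j++
[i=2,j=8] A[i]=26>B[j]=25 take 25 → j++
[i=2,j=9] A[i]=26<=B[j]=27 take 26 → i++
[i=3,j=9] A[i]=29>B[j]=27 take 27 → j++
[i=3,j=10] A[i]=29<=B[j]=31 take 29 → i++
[i=4,j=10] A[i]=32>B[j]=31 take 31 → j++
[i=4,j=11] A[i]=32<=B[j]=33 take 32 → i++
[i=5,j=11] A[i]=33<=B[j]=33 take 33 → i++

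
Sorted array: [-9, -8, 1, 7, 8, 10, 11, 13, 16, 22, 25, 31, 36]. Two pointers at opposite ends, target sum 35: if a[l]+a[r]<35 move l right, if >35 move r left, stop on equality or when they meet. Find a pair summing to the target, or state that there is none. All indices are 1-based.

(10, 25)

[1,13] -9+36=27 <35 → l++
[2,13] -8+36=28 <35 → l++
[3,13] 1+36=37 >35 → r--
[3,12] 1+31=32 <35 → l++
[4,12] 7+31=38 >35 → r--
[4,11] 7+25=32 <35 → l++
[5,11] 8+25=33 <35 → l++
[6,11] 10+25=35 → found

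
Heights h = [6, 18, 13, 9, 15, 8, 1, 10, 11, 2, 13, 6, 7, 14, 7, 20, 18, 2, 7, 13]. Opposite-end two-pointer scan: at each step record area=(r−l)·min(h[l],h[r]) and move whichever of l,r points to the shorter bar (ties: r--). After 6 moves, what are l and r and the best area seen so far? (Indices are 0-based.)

[0,19] min(6,13)*19=114 best=114 * → l++
[1,19] min(18,13)*18=234 best=234 * → r--
[1,18] min(18,7)*17=119 best=234 → r--
[1,17] min(18,2)*16=32 best=234 → r--
[1,16] min(18,18)*15=270 best=270 * → r--
[1,15] min(18,20)*14=252 best=270 → l++

l=2, r=15, best area=270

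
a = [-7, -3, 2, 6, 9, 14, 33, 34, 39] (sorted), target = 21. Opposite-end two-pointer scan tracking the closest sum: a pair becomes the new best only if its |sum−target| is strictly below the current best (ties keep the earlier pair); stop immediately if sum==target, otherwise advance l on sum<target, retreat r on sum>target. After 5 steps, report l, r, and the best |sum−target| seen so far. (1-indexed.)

l=1 r=9: -7+39=32 d=11 *, r--
l=1 r=8: -7+34=27 d=6 *, r--
l=1 r=7: -7+33=26 d=5 *, r--
l=1 r=6: -7+14=7 d=14, l++
l=2 r=6: -3+14=11 d=10, l++

l=3, r=6, best |Δ|=5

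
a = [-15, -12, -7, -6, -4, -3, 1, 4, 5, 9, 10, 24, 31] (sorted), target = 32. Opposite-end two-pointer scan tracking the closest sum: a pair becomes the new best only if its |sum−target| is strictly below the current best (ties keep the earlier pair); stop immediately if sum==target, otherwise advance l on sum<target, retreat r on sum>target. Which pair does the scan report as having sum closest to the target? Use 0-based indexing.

pair (1, 31) with sum 32 (|Δ|=0)

[0,12] -15+31=16 d=16 * → l++
[1,12] -12+31=19 d=13 * → l++
[2,12] -7+31=24 d=8 * → l++
[3,12] -6+31=25 d=7 * → l++
[4,12] -4+31=27 d=5 * → l++
[5,12] -3+31=28 d=4 * → l++
[6,12] 1+31=32 d=0 * → stop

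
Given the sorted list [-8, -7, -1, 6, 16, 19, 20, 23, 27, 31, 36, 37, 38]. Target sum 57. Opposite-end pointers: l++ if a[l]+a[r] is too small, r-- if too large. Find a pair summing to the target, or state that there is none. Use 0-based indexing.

[0,12] -8+38=30 <57 → l++
[1,12] -7+38=31 <57 → l++
[2,12] -1+38=37 <57 → l++
[3,12] 6+38=44 <57 → l++
[4,12] 16+38=54 <57 → l++
[5,12] 19+38=57 → found

(19, 38)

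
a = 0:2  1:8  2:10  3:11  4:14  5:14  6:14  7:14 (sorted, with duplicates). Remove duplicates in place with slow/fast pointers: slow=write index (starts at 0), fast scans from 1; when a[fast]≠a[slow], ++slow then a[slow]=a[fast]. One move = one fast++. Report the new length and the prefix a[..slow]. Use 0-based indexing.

length 5; prefix = [2, 8, 10, 11, 14]

slow=0 fast=1: a[fast]=8≠a[slow]=2 write a[1]=8, slow++,fast++
slow=1 fast=2: a[fast]=10≠a[slow]=8 write a[2]=10, slow++,fast++
slow=2 fast=3: a[fast]=11≠a[slow]=10 write a[3]=11, slow++,fast++
slow=3 fast=4: a[fast]=14≠a[slow]=11 write a[4]=14, slow++,fast++
slow=4 fast=5: a[fast]=14=a[slow] dup, fast++
slow=4 fast=6: a[fast]=14=a[slow] dup, fast++
slow=4 fast=7: a[fast]=14=a[slow] dup, fast++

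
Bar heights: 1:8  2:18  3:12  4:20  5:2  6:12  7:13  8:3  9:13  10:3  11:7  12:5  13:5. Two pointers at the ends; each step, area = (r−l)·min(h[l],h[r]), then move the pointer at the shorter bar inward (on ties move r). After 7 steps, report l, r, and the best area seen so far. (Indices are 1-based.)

l=2, r=7, best area=91

l=1 r=13: min(8,5)*12=60 best=60 *, r--
l=1 r=12: min(8,5)*11=55 best=60, r--
l=1 r=11: min(8,7)*10=70 best=70 *, r--
l=1 r=10: min(8,3)*9=27 best=70, r--
l=1 r=9: min(8,13)*8=64 best=70, l++
l=2 r=9: min(18,13)*7=91 best=91 *, r--
l=2 r=8: min(18,3)*6=18 best=91, r--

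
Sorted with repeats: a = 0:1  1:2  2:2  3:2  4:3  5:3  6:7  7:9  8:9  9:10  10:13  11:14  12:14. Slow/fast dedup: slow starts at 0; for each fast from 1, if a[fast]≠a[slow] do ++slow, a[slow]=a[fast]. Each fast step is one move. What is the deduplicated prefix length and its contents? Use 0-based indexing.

(s=0,f=1) a[fast]=2≠a[slow]=1 write a[1]=2 → slow++,fast++
(s=1,f=2) a[fast]=2=a[slow] dup → fast++
(s=1,f=3) a[fast]=2=a[slow] dup → fast++
(s=1,f=4) a[fast]=3≠a[slow]=2 write a[2]=3 → slow++,fast++
(s=2,f=5) a[fast]=3=a[slow] dup → fast++
(s=2,f=6) a[fast]=7≠a[slow]=3 write a[3]=7 → slow++,fast++
(s=3,f=7) a[fast]=9≠a[slow]=7 write a[4]=9 → slow++,fast++
(s=4,f=8) a[fast]=9=a[slow] dup → fast++
(s=4,f=9) a[fast]=10≠a[slow]=9 write a[5]=10 → slow++,fast++
(s=5,f=10) a[fast]=13≠a[slow]=10 write a[6]=13 → slow++,fast++
(s=6,f=11) a[fast]=14≠a[slow]=13 write a[7]=14 → slow++,fast++
(s=7,f=12) a[fast]=14=a[slow] dup → fast++

length 8; prefix = [1, 2, 3, 7, 9, 10, 13, 14]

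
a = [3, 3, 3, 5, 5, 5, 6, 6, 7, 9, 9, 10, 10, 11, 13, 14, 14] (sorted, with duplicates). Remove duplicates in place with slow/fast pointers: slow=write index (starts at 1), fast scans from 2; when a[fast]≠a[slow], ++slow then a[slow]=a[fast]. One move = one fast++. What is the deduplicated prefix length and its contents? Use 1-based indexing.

slow=1 fast=2: a[fast]=3=a[slow] dup, fast++
slow=1 fast=3: a[fast]=3=a[slow] dup, fast++
slow=1 fast=4: a[fast]=5≠a[slow]=3 write a[2]=5, slow++,fast++
slow=2 fast=5: a[fast]=5=a[slow] dup, fast++
slow=2 fast=6: a[fast]=5=a[slow] dup, fast++
slow=2 fast=7: a[fast]=6≠a[slow]=5 write a[3]=6, slow++,fast++
slow=3 fast=8: a[fast]=6=a[slow] dup, fast++
slow=3 fast=9: a[fast]=7≠a[slow]=6 write a[4]=7, slow++,fast++
slow=4 fast=10: a[fast]=9≠a[slow]=7 write a[5]=9, slow++,fast++
slow=5 fast=11: a[fast]=9=a[slow] dup, fast++
slow=5 fast=12: a[fast]=10≠a[slow]=9 write a[6]=10, slow++,fast++
slow=6 fast=13: a[fast]=10=a[slow] dup, fast++
slow=6 fast=14: a[fast]=11≠a[slow]=10 write a[7]=11, slow++,fast++
slow=7 fast=15: a[fast]=13≠a[slow]=11 write a[8]=13, slow++,fast++
slow=8 fast=16: a[fast]=14≠a[slow]=13 write a[9]=14, slow++,fast++
slow=9 fast=17: a[fast]=14=a[slow] dup, fast++

length 9; prefix = [3, 5, 6, 7, 9, 10, 11, 13, 14]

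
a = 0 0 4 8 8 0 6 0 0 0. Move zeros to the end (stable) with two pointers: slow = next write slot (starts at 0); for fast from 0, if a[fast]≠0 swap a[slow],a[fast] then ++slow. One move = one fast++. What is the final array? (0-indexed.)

[4, 8, 8, 6, 0, 0, 0, 0, 0, 0]

(s=0,f=0) a[fast]=0 → fast++
(s=0,f=1) a[fast]=0 → fast++
(s=0,f=2) a[fast]=4≠0 swap→a[0]=4 → slow++,fast++
(s=1,f=3) a[fast]=8≠0 swap→a[1]=8 → slow++,fast++
(s=2,f=4) a[fast]=8≠0 swap→a[2]=8 → slow++,fast++
(s=3,f=5) a[fast]=0 → fast++
(s=3,f=6) a[fast]=6≠0 swap→a[3]=6 → slow++,fast++
(s=4,f=7) a[fast]=0 → fast++
(s=4,f=8) a[fast]=0 → fast++
(s=4,f=9) a[fast]=0 → fast++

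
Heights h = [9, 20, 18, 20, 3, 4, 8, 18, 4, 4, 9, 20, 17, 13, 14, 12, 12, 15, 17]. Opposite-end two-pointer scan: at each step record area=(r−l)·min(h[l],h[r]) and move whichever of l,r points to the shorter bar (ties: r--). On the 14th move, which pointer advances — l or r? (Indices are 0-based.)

r

l=0 r=18: min(9,17)*18=162 best=162 *, l++
l=1 r=18: min(20,17)*17=289 best=289 *, r--
l=1 r=17: min(20,15)*16=240 best=289, r--
l=1 r=16: min(20,12)*15=180 best=289, r--
l=1 r=15: min(20,12)*14=168 best=289, r--
l=1 r=14: min(20,14)*13=182 best=289, r--
l=1 r=13: min(20,13)*12=156 best=289, r--
l=1 r=12: min(20,17)*11=187 best=289, r--
l=1 r=11: min(20,20)*10=200 best=289, r--
l=1 r=10: min(20,9)*9=81 best=289, r--
l=1 r=9: min(20,4)*8=32 best=289, r--
l=1 r=8: min(20,4)*7=28 best=289, r--
l=1 r=7: min(20,18)*6=108 best=289, r--
l=1 r=6: min(20,8)*5=40 best=289, r--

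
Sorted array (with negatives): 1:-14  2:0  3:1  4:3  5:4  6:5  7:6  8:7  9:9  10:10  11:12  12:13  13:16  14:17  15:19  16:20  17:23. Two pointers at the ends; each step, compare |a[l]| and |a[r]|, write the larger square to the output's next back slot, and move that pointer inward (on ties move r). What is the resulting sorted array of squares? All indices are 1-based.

l=1 r=17: |-14|<=|23| out[17]=529, r--
l=1 r=16: |-14|<=|20| out[16]=400, r--
l=1 r=15: |-14|<=|19| out[15]=361, r--
l=1 r=14: |-14|<=|17| out[14]=289, r--
l=1 r=13: |-14|<=|16| out[13]=256, r--
l=1 r=12: |-14|>|13| out[12]=196, l++
l=2 r=12: |0|<=|13| out[11]=169, r--
l=2 r=11: |0|<=|12| out[10]=144, r--
l=2 r=10: |0|<=|10| out[9]=100, r--
l=2 r=9: |0|<=|9| out[8]=81, r--
l=2 r=8: |0|<=|7| out[7]=49, r--
l=2 r=7: |0|<=|6| out[6]=36, r--
l=2 r=6: |0|<=|5| out[5]=25, r--
l=2 r=5: |0|<=|4| out[4]=16, r--
l=2 r=4: |0|<=|3| out[3]=9, r--
l=2 r=3: |0|<=|1| out[2]=1, r--
l=2 r=2: |0|<=|0| out[1]=0, r--

[0, 1, 9, 16, 25, 36, 49, 81, 100, 144, 169, 196, 256, 289, 361, 400, 529]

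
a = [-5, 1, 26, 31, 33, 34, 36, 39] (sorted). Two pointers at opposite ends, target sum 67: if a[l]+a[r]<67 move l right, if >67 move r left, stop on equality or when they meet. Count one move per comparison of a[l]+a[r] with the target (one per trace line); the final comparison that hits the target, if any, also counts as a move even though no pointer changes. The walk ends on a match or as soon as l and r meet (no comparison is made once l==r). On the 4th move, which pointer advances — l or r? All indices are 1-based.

r

[1,8] -5+39=34 <67 → l++
[2,8] 1+39=40 <67 → l++
[3,8] 26+39=65 <67 → l++
[4,8] 31+39=70 >67 → r--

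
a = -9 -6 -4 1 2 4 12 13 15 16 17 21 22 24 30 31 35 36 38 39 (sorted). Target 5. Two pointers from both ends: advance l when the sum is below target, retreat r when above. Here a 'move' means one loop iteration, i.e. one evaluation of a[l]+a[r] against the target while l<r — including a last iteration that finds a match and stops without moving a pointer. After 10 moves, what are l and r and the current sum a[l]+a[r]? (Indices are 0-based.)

l=0, r=9, sum=7

l=0 r=19: -9+39=30 >5, r--
l=0 r=18: -9+38=29 >5, r--
l=0 r=17: -9+36=27 >5, r--
l=0 r=16: -9+35=26 >5, r--
l=0 r=15: -9+31=22 >5, r--
l=0 r=14: -9+30=21 >5, r--
l=0 r=13: -9+24=15 >5, r--
l=0 r=12: -9+22=13 >5, r--
l=0 r=11: -9+21=12 >5, r--
l=0 r=10: -9+17=8 >5, r--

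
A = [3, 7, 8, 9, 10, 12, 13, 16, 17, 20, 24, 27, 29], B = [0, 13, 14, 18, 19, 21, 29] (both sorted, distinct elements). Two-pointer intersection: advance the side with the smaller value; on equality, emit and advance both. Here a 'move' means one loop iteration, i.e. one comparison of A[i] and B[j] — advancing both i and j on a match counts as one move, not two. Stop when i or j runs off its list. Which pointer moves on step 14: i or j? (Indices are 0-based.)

i

i=0 j=0: 3>0, j++
i=0 j=1: 3<13, i++
i=1 j=1: 7<13, i++
i=2 j=1: 8<13, i++
i=3 j=1: 9<13, i++
i=4 j=1: 10<13, i++
i=5 j=1: 12<13, i++
i=6 j=1: 13==13 emit, i++,j++
i=7 j=2: 16>14, j++
i=7 j=3: 16<18, i++
i=8 j=3: 17<18, i++
i=9 j=3: 20>18, j++
i=9 j=4: 20>19, j++
i=9 j=5: 20<21, i++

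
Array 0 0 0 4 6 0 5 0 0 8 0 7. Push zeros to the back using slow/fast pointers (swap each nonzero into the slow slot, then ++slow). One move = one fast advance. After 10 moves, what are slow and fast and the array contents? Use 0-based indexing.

(s=0,f=0) a[fast]=0 → fast++
(s=0,f=1) a[fast]=0 → fast++
(s=0,f=2) a[fast]=0 → fast++
(s=0,f=3) a[fast]=4≠0 swap→a[0]=4 → slow++,fast++
(s=1,f=4) a[fast]=6≠0 swap→a[1]=6 → slow++,fast++
(s=2,f=5) a[fast]=0 → fast++
(s=2,f=6) a[fast]=5≠0 swap→a[2]=5 → slow++,fast++
(s=3,f=7) a[fast]=0 → fast++
(s=3,f=8) a[fast]=0 → fast++
(s=3,f=9) a[fast]=8≠0 swap→a[3]=8 → slow++,fast++

slow=4, fast=10, a=[4, 6, 5, 8, 0, 0, 0, 0, 0, 0, 0, 7]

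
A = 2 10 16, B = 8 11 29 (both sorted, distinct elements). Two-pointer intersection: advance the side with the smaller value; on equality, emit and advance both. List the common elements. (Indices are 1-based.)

intersection = []

[i=1,j=1] 2<8 → i++
[i=2,j=1] 10>8 → j++
[i=2,j=2] 10<11 → i++
[i=3,j=2] 16>11 → j++
[i=3,j=3] 16<29 → i++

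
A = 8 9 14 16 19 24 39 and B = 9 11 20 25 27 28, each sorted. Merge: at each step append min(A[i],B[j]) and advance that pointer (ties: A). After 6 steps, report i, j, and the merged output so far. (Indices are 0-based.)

[i=0,j=0] A[i]=8<=B[j]=9 take 8 → i++
[i=1,j=0] A[i]=9<=B[j]=9 take 9 → i++
[i=2,j=0] A[i]=14>B[j]=9 take 9 → j++
[i=2,j=1] A[i]=14>B[j]=11 take 11 → j++
[i=2,j=2] A[i]=14<=B[j]=20 take 14 → i++
[i=3,j=2] A[i]=16<=B[j]=20 take 16 → i++

i=4, j=2, merged so far=[8, 9, 9, 11, 14, 16]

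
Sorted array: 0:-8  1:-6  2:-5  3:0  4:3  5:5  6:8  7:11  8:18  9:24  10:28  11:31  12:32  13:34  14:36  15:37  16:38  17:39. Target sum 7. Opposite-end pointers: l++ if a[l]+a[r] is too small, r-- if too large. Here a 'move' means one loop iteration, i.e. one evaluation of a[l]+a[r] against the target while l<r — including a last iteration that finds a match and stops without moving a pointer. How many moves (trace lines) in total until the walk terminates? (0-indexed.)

l=0 r=17: -8+39=31 >7, r--
l=0 r=16: -8+38=30 >7, r--
l=0 r=15: -8+37=29 >7, r--
l=0 r=14: -8+36=28 >7, r--
l=0 r=13: -8+34=26 >7, r--
l=0 r=12: -8+32=24 >7, r--
l=0 r=11: -8+31=23 >7, r--
l=0 r=10: -8+28=20 >7, r--
l=0 r=9: -8+24=16 >7, r--
l=0 r=8: -8+18=10 >7, r--
l=0 r=7: -8+11=3 <7, l++
l=1 r=7: -6+11=5 <7, l++
l=2 r=7: -5+11=6 <7, l++
l=3 r=7: 0+11=11 >7, r--
l=3 r=6: 0+8=8 >7, r--
l=3 r=5: 0+5=5 <7, l++
l=4 r=5: 3+5=8 >7, r--

17 moves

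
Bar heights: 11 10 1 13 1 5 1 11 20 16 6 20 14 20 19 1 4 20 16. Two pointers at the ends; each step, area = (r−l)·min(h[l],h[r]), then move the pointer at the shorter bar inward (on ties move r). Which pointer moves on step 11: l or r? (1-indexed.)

l=1 r=19: min(11,16)*18=198 best=198 *, l++
l=2 r=19: min(10,16)*17=170 best=198, l++
l=3 r=19: min(1,16)*16=16 best=198, l++
l=4 r=19: min(13,16)*15=195 best=198, l++
l=5 r=19: min(1,16)*14=14 best=198, l++
l=6 r=19: min(5,16)*13=65 best=198, l++
l=7 r=19: min(1,16)*12=12 best=198, l++
l=8 r=19: min(11,16)*11=121 best=198, l++
l=9 r=19: min(20,16)*10=160 best=198, r--
l=9 r=18: min(20,20)*9=180 best=198, r--
l=9 r=17: min(20,4)*8=32 best=198, r--

r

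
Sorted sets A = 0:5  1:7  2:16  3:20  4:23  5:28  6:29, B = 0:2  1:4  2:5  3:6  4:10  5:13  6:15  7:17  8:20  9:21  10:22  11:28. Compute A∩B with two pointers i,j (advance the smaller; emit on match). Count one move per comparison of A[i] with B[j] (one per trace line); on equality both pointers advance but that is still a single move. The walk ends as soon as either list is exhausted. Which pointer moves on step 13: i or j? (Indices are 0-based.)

[i=0,j=0] 5>2 → j++
[i=0,j=1] 5>4 → j++
[i=0,j=2] 5==5 emit → i++,j++
[i=1,j=3] 7>6 → j++
[i=1,j=4] 7<10 → i++
[i=2,j=4] 16>10 → j++
[i=2,j=5] 16>13 → j++
[i=2,j=6] 16>15 → j++
[i=2,j=7] 16<17 → i++
[i=3,j=7] 20>17 → j++
[i=3,j=8] 20==20 emit → i++,j++
[i=4,j=9] 23>21 → j++
[i=4,j=10] 23>22 → j++

j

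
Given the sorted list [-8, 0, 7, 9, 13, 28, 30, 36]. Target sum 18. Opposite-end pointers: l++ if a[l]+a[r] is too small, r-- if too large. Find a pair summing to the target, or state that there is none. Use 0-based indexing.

l=0 r=7: -8+36=28 >18, r--
l=0 r=6: -8+30=22 >18, r--
l=0 r=5: -8+28=20 >18, r--
l=0 r=4: -8+13=5 <18, l++
l=1 r=4: 0+13=13 <18, l++
l=2 r=4: 7+13=20 >18, r--
l=2 r=3: 7+9=16 <18, l++

no pair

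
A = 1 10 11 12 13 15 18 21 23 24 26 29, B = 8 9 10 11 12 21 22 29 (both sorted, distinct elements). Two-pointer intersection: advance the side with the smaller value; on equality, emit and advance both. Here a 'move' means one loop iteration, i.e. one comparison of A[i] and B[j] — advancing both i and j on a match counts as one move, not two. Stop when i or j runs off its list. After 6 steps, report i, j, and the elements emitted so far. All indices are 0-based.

i=0 j=0: 1<8, i++
i=1 j=0: 10>8, j++
i=1 j=1: 10>9, j++
i=1 j=2: 10==10 emit, i++,j++
i=2 j=3: 11==11 emit, i++,j++
i=3 j=4: 12==12 emit, i++,j++

i=4, j=5, emitted=[10, 11, 12]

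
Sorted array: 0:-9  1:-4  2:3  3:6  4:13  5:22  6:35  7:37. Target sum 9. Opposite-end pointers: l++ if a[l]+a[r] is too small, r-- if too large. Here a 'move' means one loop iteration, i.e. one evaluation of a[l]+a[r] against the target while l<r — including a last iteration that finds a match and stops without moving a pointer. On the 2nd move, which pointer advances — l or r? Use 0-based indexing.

r

l=0 r=7: -9+37=28 >9, r--
l=0 r=6: -9+35=26 >9, r--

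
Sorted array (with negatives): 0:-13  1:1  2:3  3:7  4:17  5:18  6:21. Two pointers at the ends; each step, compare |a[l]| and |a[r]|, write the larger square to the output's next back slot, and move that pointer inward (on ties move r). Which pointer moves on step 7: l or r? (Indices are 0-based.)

[0,6] |-13|<=|21| out[6]=441 → r--
[0,5] |-13|<=|18| out[5]=324 → r--
[0,4] |-13|<=|17| out[4]=289 → r--
[0,3] |-13|>|7| out[3]=169 → l++
[1,3] |1|<=|7| out[2]=49 → r--
[1,2] |1|<=|3| out[1]=9 → r--
[1,1] |1|<=|1| out[0]=1 → r--

r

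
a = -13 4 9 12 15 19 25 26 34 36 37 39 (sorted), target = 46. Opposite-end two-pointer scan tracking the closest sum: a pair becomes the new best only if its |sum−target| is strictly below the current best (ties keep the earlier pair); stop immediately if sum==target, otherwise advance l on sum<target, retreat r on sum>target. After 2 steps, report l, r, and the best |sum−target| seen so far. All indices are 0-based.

[0,11] -13+39=26 d=20 * → l++
[1,11] 4+39=43 d=3 * → l++

l=2, r=11, best |Δ|=3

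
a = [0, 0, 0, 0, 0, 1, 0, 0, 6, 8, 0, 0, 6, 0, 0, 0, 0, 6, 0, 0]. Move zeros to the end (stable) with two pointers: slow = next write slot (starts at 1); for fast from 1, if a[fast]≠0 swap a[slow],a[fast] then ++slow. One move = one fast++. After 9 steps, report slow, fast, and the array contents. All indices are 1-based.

slow=3, fast=10, a=[1, 6, 0, 0, 0, 0, 0, 0, 0, 8, 0, 0, 6, 0, 0, 0, 0, 6, 0, 0]

(s=1,f=1) a[fast]=0 → fast++
(s=1,f=2) a[fast]=0 → fast++
(s=1,f=3) a[fast]=0 → fast++
(s=1,f=4) a[fast]=0 → fast++
(s=1,f=5) a[fast]=0 → fast++
(s=1,f=6) a[fast]=1≠0 swap→a[1]=1 → slow++,fast++
(s=2,f=7) a[fast]=0 → fast++
(s=2,f=8) a[fast]=0 → fast++
(s=2,f=9) a[fast]=6≠0 swap→a[2]=6 → slow++,fast++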